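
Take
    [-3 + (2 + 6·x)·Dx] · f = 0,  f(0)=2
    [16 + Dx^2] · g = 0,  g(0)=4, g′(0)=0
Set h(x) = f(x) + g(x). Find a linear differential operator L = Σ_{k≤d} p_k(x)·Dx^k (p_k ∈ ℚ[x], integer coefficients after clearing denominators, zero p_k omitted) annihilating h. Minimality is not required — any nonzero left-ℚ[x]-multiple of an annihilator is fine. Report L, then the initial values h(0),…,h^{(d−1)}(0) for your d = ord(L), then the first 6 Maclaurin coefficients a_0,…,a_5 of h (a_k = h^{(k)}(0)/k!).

f: a_k = 2, 3, -9/4, 27/8, -405/64, 1701/128, …
g: a_k = 4, 0, -32, 0, 128/3, 0, …
h₀=f+g: left-lcm gives L₀, ord ≤ 3.
L = (-4368 - 18432·x - 27648·x^2) + (1760 + 17568·x + 55296·x^2 + 55296·x^3)·Dx + (-273 - 1152·x - 1728·x^2)·Dx^2 + (110 + 1098·x + 3456·x^2 + 3456·x^3)·Dx^3  (order 3).
h: a_k = 6, 3, -137/4, 27/8, 6977/192, 1701/128, …
ICs: h(0) = 6, h′(0) = 3, h′′(0) = -137/2.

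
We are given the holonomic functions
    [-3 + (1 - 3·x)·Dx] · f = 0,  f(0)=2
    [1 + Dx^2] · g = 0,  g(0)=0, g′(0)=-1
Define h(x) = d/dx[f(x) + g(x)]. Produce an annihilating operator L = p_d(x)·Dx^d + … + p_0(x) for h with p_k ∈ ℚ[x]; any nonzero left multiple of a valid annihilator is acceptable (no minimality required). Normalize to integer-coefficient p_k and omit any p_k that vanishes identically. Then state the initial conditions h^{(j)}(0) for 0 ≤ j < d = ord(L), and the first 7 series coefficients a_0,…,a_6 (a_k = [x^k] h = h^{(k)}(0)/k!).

f: a_k = 2, 6, 18, 54, 162, 486, 1458, …
g: a_k = 0, -1, 0, 1/6, 0, -1/120, 0, …
Sum ⇒ L₀ = lclm(L_f,L_g) in ℚ(x)⟨Dx⟩.
Derive L from L₀ (diff closure).
L = (654 - 36·x + 54·x^2) + (-55 + 171·x - 27·x^2 + 27·x^3)·Dx + (654 - 36·x + 54·x^2)·Dx^2 + (-55 + 171·x - 27·x^2 + 27·x^3)·Dx^3  (order 3).
h: a_k = 5, 36, 325/2, 648, 58319/24, 8748, 22044961/720, …
ICs: h(0) = 5, h′(0) = 36, h′′(0) = 325.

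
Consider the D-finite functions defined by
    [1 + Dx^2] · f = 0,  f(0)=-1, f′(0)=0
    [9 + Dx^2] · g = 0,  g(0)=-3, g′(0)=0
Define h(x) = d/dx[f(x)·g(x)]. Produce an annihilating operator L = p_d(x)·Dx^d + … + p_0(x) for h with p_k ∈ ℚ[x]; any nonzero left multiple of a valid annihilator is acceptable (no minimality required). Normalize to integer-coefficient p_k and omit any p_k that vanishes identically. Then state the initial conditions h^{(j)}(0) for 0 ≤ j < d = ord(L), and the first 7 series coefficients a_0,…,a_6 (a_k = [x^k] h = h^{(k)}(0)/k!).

f: a_k = -1, 0, 1/2, 0, -1/24, 0, 1/720, …
g: a_k = -3, 0, 27/2, 0, -81/8, 0, 243/80, …
Product ⇒ symmetric product L₀, ord ≤ 4.
Differentiate: ansatz ord ≤ ord L₀ ⇒ L.
L = 64 + 20·Dx^2 + Dx^4  (order 4).
h: a_k = 0, -30, 0, 68, 0, -52, 0, …
ICs: h(0) = 0, h′(0) = -30, h′′(0) = 0, h′′′(0) = 408.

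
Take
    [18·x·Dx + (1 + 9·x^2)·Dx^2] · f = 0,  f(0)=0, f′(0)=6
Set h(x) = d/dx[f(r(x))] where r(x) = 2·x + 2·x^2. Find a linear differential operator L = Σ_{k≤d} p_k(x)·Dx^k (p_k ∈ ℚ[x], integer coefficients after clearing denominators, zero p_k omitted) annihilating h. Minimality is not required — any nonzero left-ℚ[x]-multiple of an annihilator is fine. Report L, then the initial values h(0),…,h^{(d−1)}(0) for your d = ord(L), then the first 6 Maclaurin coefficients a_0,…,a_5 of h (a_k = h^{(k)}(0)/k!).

L = (-2 + 72·x + 288·x^2 + 432·x^3 + 216·x^4) + (1 + 2·x + 36·x^2 + 144·x^3 + 180·x^4 + 72·x^5)·Dx  (order 1).
h: a_k = 12, 24, -432, -1728, 13392, 92448, …
ICs: h(0) = 12.

f: a_k = 0, 6, 0, -18, 0, 486/5, …
f∘r: x↦r, Dx↦Dx/r' in L_f ⇒ L₀.
h=h₀': d/dx-closure on L₀ ⇒ L.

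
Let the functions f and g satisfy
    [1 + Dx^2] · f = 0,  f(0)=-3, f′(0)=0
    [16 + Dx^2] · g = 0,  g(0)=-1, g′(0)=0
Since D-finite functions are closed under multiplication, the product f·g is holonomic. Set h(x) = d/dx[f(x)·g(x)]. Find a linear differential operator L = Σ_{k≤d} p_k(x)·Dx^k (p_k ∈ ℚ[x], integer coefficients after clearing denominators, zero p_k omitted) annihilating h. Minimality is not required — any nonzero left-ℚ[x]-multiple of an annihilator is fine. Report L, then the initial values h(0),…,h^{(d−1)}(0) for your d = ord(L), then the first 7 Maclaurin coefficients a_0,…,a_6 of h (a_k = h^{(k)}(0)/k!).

L = 225 + 34·Dx^2 + Dx^4  (order 4).
h: a_k = 0, -51, 0, 353/2, 0, -8177/40, 0, …
ICs: h(0) = 0, h′(0) = -51, h′′(0) = 0, h′′′(0) = 1059.

f: a_k = -3, 0, 3/2, 0, -1/8, 0, 1/240, …
g: a_k = -1, 0, 8, 0, -32/3, 0, 256/45, …
Sym-product of L_f,L_g gives L₀ (≤ ord 4).
h₀' ⇒ L via d/dx closure of L₀.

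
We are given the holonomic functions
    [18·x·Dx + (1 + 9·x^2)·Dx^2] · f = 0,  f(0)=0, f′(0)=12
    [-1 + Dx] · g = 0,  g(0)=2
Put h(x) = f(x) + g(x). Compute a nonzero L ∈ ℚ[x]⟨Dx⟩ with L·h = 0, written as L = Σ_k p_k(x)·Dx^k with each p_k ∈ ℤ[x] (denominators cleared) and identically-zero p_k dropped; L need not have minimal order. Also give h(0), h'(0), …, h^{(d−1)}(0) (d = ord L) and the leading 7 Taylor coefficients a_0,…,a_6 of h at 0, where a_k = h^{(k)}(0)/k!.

f: a_k = 0, 12, 0, -36, 0, 972/5, 0, …
g: a_k = 2, 2, 1, 1/3, 1/12, 1/60, 1/360, …
Weyl lclm of L_f,L_g ⇒ L₀ (ord ≤ 3).
L = (18 - 18·x - 486·x^2 - 162·x^3)·Dx + (-19 + 468·x^2 - 81·x^4)·Dx^2 + (1 + 18·x + 18·x^2 + 162·x^3 + 81·x^4)·Dx^3  (order 3).
h: a_k = 2, 14, 1, -107/3, 1/12, 2333/12, 1/360, …
ICs: h(0) = 2, h′(0) = 14, h′′(0) = 2.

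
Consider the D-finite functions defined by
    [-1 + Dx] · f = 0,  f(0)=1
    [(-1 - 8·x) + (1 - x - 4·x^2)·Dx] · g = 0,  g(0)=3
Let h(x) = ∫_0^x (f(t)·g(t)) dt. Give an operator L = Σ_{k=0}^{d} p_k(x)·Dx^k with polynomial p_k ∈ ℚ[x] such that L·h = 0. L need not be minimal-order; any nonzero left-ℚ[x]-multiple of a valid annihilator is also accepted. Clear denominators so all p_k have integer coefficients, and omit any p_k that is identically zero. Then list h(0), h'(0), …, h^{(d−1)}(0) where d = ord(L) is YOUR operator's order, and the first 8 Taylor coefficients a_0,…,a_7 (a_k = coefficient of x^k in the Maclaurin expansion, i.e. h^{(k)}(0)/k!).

f: a_k = 1, 1, 1/2, 1/6, 1/24, 1/120, 1/720, 1/5040, …
g: a_k = 3, 3, 15, 27, 87, 195, 543, 1323, …
Product ⇒ symmetric product L₀, ord ≤ 1.
h=∫₀ˣh₀: take L = L₀·Dx.
L = (2 + 7·x - 4·x^2)·Dx + (-1 + x + 4·x^2)·Dx^2  (order 2).
h: a_k = 0, 3, 3, 13/2, 11, 977/40, 5963/120, 26971/240, …
ICs: h(0) = 0, h′(0) = 3.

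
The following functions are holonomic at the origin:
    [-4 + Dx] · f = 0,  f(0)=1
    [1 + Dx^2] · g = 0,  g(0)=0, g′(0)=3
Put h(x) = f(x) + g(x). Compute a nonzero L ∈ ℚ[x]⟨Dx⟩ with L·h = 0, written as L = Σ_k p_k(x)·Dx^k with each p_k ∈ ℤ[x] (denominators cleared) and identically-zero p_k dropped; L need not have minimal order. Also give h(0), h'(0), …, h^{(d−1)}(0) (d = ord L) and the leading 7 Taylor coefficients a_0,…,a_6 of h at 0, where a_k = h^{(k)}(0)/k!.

L = -4 + Dx - 4·Dx^2 + Dx^3  (order 3).
h: a_k = 1, 7, 8, 61/6, 32/3, 1027/120, 256/45, …
ICs: h(0) = 1, h′(0) = 7, h′′(0) = 16.

f: a_k = 1, 4, 8, 32/3, 32/3, 128/15, 256/45, …
g: a_k = 0, 3, 0, -1/2, 0, 1/40, 0, …
f+g: L₀ = lclm(L_f,L_g), ord ≤ 1+2.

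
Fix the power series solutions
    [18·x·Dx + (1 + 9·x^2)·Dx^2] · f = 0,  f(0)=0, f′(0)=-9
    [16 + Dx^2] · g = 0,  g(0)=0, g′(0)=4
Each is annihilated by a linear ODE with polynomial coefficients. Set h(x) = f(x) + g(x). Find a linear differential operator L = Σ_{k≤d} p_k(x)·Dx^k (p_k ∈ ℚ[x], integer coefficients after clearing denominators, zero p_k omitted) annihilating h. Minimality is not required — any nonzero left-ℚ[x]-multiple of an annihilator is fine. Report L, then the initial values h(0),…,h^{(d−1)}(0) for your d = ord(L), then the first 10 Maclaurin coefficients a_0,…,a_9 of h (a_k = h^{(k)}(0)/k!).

f: a_k = 0, -9, 0, 27, 0, -729/5, 0, 6561/7, 0, -6561, …
g: a_k = 0, 4, 0, -32/3, 0, 128/15, 0, -1024/315, 0, 2048/2835, …
Weyl lclm of L_f,L_g ⇒ L₀ (ord ≤ 4).
L = (-13248·x + 181440·x^3 + 186624·x^5)·Dx + (-16 + 6048·x^2 + 66096·x^4 + 93312·x^6)·Dx^2 + (-828·x + 11340·x^3 + 11664·x^5)·Dx^3 + (-1 + 378·x^2 + 4131·x^4 + 5832·x^6)·Dx^4  (order 4).
h: a_k = 0, -5, 0, 49/3, 0, -2059/15, 0, 294221/315, 0, -18598387/2835, …
ICs: h(0) = 0, h′(0) = -5, h′′(0) = 0, h′′′(0) = 98.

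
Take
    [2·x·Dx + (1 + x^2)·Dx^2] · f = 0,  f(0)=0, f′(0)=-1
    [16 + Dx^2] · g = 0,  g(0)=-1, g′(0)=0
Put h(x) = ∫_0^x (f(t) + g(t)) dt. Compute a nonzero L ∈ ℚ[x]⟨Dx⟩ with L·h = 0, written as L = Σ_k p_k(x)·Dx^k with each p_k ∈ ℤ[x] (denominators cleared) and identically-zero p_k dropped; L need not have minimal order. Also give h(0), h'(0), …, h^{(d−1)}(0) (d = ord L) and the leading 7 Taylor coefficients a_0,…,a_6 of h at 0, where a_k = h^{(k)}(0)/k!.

L = (64·x + 704·x^3 + 256·x^5)·Dx^2 + (112 + 416·x^2 + 432·x^4 + 128·x^6)·Dx^3 + (4·x + 44·x^3 + 16·x^5)·Dx^4 + (7 + 26·x^2 + 27·x^4 + 8·x^6)·Dx^5  (order 5).
h: a_k = 0, -1, -1/2, 8/3, 1/12, -32/15, -1/30, …
ICs: h(0) = 0, h′(0) = -1, h′′(0) = -1, h′′′(0) = 16, h′′′′(0) = 2.

f: a_k = 0, -1, 0, 1/3, 0, -1/5, 0, …
g: a_k = -1, 0, 8, 0, -32/3, 0, 256/45, …
h₀=f+g: left-lcm gives L₀, ord ≤ 4.
h=∫₀ˣh₀: take L = L₀·Dx.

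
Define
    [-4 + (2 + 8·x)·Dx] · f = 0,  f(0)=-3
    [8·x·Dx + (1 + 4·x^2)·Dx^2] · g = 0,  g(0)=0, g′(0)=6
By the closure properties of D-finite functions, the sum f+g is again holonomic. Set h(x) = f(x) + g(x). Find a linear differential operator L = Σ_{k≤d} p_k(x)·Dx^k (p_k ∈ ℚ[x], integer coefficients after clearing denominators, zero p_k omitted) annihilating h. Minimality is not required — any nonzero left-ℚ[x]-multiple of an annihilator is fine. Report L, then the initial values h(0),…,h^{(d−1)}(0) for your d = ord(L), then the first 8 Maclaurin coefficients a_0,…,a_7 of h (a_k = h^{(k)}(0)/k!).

L = (-8 - 80·x + 96·x^2 + 192·x^3)·Dx + (-10 - 32·x - 64·x^2 + 384·x^3 + 672·x^4)·Dx^2 + (-1 + 24·x^2 + 48·x^3 + 112·x^4 + 192·x^5)·Dx^3  (order 3).
h: a_k = -3, 0, 6, -20, 30, -324/5, 252, -5928/7, …
ICs: h(0) = -3, h′(0) = 0, h′′(0) = 12.

f: a_k = -3, -6, 6, -12, 30, -84, 252, -792, …
g: a_k = 0, 6, 0, -8, 0, 96/5, 0, -384/7, …
Sum ⇒ L₀ = lclm(L_f,L_g) in ℚ(x)⟨Dx⟩.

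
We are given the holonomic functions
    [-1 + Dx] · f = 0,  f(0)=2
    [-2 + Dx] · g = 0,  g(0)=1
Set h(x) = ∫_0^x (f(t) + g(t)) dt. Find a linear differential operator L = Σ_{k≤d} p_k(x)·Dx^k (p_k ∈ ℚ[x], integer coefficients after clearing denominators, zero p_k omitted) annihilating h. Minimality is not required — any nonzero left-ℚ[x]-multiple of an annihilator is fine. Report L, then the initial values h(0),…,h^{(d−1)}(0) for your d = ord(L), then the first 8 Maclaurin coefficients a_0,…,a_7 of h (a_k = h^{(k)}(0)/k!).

f: a_k = 2, 2, 1, 1/3, 1/12, 1/60, 1/360, 1/2520, …
g: a_k = 1, 2, 2, 4/3, 2/3, 4/15, 4/45, 8/315, …
L₀ := lclm(L_f,L_g); ord L₀ ≤ 1+1.
∫: right-multiply L₀ by Dx.
L = 2·Dx - 3·Dx^2 + Dx^3  (order 3).
h: a_k = 0, 3, 2, 1, 5/12, 3/20, 17/360, 11/840, …
ICs: h(0) = 0, h′(0) = 3, h′′(0) = 4.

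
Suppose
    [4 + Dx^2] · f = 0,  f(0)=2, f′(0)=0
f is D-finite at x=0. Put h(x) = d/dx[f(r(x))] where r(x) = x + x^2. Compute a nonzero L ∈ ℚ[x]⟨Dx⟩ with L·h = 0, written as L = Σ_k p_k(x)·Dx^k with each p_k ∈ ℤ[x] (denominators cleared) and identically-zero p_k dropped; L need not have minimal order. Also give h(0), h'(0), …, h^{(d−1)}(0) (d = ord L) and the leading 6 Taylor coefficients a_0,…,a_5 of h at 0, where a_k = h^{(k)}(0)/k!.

f: a_k = 2, 0, -4, 0, 4/3, 0, …
L₀ from L_f via x↦r, Dx↦r'^{-1}Dx.
Differentiate: ansatz ord ≤ ord L₀ ⇒ L.
L = (16 + 32·x + 96·x^2 + 128·x^3 + 64·x^4) + (-6 - 12·x)·Dx + (1 + 4·x + 4·x^2)·Dx^2  (order 2).
h: a_k = 0, -8, -24, -32/3, 80/3, 704/15, …
ICs: h(0) = 0, h′(0) = -8.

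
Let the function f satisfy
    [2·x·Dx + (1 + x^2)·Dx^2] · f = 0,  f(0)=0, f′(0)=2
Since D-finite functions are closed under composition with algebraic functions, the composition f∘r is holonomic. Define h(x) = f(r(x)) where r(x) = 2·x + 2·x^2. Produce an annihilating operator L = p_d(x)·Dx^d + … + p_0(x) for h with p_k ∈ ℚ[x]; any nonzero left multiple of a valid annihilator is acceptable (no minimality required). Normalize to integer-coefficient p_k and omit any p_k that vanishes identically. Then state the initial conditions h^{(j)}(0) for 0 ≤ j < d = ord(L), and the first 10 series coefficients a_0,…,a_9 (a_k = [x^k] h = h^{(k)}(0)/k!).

L = (-2 + 8·x + 32·x^2 + 48·x^3 + 24·x^4)·Dx + (1 + 2·x + 4·x^2 + 16·x^3 + 20·x^4 + 8·x^5)·Dx^2  (order 2).
h: a_k = 0, 4, 4, -16/3, -16, -16/5, 176/3, 640/7, -128, -5312/9, …
ICs: h(0) = 0, h′(0) = 4.

f: a_k = 0, 2, 0, -2/3, 0, 2/5, 0, -2/7, 0, 2/9, …
Change of var in L_f (x↦r) gives L₀.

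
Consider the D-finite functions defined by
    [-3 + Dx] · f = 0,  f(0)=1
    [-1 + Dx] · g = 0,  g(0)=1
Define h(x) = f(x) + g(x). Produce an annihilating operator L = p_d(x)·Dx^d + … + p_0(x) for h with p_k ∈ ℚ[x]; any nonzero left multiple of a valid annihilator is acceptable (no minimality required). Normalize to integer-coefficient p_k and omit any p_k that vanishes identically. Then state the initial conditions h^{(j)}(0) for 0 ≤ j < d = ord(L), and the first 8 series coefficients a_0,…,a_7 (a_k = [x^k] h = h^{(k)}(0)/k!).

L = 3 - 4·Dx + Dx^2  (order 2).
h: a_k = 2, 4, 5, 14/3, 41/12, 61/30, 73/72, 547/1260, …
ICs: h(0) = 2, h′(0) = 4.

f: a_k = 1, 3, 9/2, 9/2, 27/8, 81/40, 81/80, 243/560, …
g: a_k = 1, 1, 1/2, 1/6, 1/24, 1/120, 1/720, 1/5040, …
h₀=f+g: left-lcm gives L₀, ord ≤ 2.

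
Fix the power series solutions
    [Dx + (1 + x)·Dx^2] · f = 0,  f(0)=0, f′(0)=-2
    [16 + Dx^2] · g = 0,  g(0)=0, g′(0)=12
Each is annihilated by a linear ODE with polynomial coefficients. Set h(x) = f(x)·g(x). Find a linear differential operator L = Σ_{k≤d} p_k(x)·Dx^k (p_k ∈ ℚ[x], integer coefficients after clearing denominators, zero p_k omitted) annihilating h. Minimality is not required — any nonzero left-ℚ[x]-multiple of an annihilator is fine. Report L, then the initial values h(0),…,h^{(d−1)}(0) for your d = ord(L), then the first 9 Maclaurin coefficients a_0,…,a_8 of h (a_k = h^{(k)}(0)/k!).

L = (15072 + 62976·x + 97024·x^2 + 65536·x^3 + 16384·x^4) + (1984 + 6080·x + 6144·x^2 + 2048·x^3)·Dx + (1950 + 8000·x + 12192·x^2 + 8192·x^3 + 2048·x^4)·Dx^2 + (124 + 380·x + 384·x^2 + 128·x^3)·Dx^3 + (63 + 254·x + 383·x^2 + 256·x^3 + 64·x^4)·Dx^4  (order 4).
h: a_k = 0, 0, -24, 12, 56, -26, -104/3, 68/5, 248/21, …
ICs: h(0) = 0, h′(0) = 0, h′′(0) = -48, h′′′(0) = 72.

f: a_k = 0, -2, 1, -2/3, 1/2, -2/5, 1/3, -2/7, 1/4, …
g: a_k = 0, 12, 0, -32, 0, 128/5, 0, -1024/105, 0, …
Product ⇒ symmetric product L₀, ord ≤ 4.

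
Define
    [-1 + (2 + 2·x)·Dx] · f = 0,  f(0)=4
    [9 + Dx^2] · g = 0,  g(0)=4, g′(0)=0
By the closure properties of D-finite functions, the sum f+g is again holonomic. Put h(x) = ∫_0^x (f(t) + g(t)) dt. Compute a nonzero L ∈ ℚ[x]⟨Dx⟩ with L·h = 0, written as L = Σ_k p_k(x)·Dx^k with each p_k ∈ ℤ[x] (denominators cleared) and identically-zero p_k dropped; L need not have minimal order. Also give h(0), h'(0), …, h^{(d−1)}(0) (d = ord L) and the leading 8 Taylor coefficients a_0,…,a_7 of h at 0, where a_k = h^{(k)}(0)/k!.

f: a_k = 4, 2, -1/2, 1/4, -5/32, 7/64, -21/256, 33/512, …
g: a_k = 4, 0, -18, 0, 27/2, 0, -81/20, 0, …
f+g: L₀ = lclm(L_f,L_g), ord ≤ 1+2.
∫: right-multiply L₀ by Dx.
L = (-351 - 648·x - 324·x^2)·Dx + (630 + 1926·x + 1944·x^2 + 648·x^3)·Dx^2 + (-39 - 72·x - 36·x^2)·Dx^3 + (70 + 214·x + 216·x^2 + 72·x^3)·Dx^4  (order 4).
h: a_k = 0, 8, 1, -37/6, 1/16, 427/160, 7/384, -5289/8960, …
ICs: h(0) = 0, h′(0) = 8, h′′(0) = 2, h′′′(0) = -37.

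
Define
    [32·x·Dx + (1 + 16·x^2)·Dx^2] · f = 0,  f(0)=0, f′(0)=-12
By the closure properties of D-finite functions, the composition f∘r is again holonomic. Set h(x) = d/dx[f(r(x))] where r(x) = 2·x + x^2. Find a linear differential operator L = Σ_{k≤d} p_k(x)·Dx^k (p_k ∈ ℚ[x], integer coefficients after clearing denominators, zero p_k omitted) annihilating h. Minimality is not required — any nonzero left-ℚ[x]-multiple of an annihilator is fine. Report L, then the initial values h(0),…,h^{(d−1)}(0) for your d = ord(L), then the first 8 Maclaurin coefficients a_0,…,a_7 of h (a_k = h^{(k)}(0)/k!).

f: a_k = 0, -12, 0, 64, 0, -3072/5, 0, 49152/7, …
Change of var in L_f (x↦r) gives L₀.
Derive L from L₀ (diff closure).
L = (-1 + 128·x + 256·x^2 + 192·x^3 + 48·x^4) + (1 + x + 64·x^2 + 128·x^3 + 80·x^4 + 16·x^5)·Dx  (order 1).
h: a_k = -24, -24, 1536, 3072, -96384, -294528, 5947392, 24969216, …
ICs: h(0) = -24.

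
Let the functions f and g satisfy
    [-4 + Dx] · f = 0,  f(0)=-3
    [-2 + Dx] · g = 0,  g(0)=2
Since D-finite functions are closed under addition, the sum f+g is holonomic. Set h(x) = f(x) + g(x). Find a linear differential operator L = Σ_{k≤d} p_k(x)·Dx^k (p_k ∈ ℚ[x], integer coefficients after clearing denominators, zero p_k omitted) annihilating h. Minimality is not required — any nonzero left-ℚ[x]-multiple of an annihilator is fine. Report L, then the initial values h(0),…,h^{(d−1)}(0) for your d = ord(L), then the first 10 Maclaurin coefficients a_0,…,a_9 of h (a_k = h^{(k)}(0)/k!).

f: a_k = -3, -12, -24, -32, -32, -128/5, -256/15, -1024/105, -512/105, -2048/945, …
g: a_k = 2, 4, 4, 8/3, 4/3, 8/15, 8/45, 16/315, 4/315, 8/2835, …
L₀ := lclm(L_f,L_g); ord L₀ ≤ 1+1.
L = 8 - 6·Dx + Dx^2  (order 2).
h: a_k = -1, -8, -20, -88/3, -92/3, -376/15, -152/9, -3056/315, -1532/315, -6136/2835, …
ICs: h(0) = -1, h′(0) = -8.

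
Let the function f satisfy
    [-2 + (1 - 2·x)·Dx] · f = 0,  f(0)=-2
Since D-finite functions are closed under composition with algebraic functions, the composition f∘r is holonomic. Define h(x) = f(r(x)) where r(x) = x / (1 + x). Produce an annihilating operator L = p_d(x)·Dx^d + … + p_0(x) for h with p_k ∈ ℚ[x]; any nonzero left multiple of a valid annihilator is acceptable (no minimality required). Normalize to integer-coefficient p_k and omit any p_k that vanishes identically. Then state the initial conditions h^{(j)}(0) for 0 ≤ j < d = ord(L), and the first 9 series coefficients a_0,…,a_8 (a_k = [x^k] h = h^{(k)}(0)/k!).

L = 2 + (-1 + x^2)·Dx  (order 1).
h: a_k = -2, -4, -4, -4, -4, -4, -4, -4, -4, …
ICs: h(0) = -2.

f: a_k = -2, -4, -8, -16, -32, -64, -128, -256, -512, …
Substitute x→r, Dx→(1/r')Dx; clear ⇒ L₀.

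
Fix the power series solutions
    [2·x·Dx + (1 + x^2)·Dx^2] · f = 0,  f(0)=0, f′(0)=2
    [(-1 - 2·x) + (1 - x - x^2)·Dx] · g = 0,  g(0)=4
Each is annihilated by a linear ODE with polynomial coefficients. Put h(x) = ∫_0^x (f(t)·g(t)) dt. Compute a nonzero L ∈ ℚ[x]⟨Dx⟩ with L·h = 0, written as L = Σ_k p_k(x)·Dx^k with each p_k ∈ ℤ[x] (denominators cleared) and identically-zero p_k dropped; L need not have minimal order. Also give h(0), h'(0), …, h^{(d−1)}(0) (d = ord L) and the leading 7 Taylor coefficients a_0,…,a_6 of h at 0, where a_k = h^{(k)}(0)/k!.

L = (2 + 2·x + 6·x^2)·Dx + (2 + 2·x + 4·x^2 + 6·x^3)·Dx^2 + (-1 + x + x^3 + x^4)·Dx^3  (order 3).
h: a_k = 0, 0, 4, 8/3, 10/3, 64/15, 272/45, …
ICs: h(0) = 0, h′(0) = 0, h′′(0) = 8.

f: a_k = 0, 2, 0, -2/3, 0, 2/5, 0, …
g: a_k = 4, 4, 8, 12, 20, 32, 52, …
f·g: L₀ = L_f ⊗_s L_g, ord ≤ 2·1.
h=∫h₀ ⇒ L = L₀·Dx.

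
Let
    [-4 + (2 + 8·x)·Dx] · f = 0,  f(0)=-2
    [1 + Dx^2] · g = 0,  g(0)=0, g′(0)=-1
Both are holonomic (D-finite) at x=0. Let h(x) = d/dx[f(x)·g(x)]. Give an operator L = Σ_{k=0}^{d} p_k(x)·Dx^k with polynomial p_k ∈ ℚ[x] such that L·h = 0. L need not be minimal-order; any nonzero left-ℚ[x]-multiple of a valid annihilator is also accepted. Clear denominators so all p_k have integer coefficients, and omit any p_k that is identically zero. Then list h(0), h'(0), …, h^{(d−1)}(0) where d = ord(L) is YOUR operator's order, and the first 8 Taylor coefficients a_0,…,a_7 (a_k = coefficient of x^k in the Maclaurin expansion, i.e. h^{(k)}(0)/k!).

f: a_k = -2, -4, 4, -8, 20, -56, 168, -528, …
g: a_k = 0, -1, 0, 1/6, 0, -1/120, 0, 1/5040, …
h₀=f·g: eliminate ⇒ L₀, order ≤ 1·2.
h=h₀': d/dx-closure on L₀ ⇒ L.
L = (-7 + 336·x + 736·x^2 + 256·x^3 + 256·x^4) + (44 + 144·x - 192·x^2 - 256·x^3)·Dx + (13 + 112·x + 288·x^2 + 256·x^3 + 256·x^4)·Dx^2  (order 2).
h: a_k = 2, 8, -13, 88/3, -1159/12, 1641/5, -83009/72, 1307206/315, …
ICs: h(0) = 2, h′(0) = 8.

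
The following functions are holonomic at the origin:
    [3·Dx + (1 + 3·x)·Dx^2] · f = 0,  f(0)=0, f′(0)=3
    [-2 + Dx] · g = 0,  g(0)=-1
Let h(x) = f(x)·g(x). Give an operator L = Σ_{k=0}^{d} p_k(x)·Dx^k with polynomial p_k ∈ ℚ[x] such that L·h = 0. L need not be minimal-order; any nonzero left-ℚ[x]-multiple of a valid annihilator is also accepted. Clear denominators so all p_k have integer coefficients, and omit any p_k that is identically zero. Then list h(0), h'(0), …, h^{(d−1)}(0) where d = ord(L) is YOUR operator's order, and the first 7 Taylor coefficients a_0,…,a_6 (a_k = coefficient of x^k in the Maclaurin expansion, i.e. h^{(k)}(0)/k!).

L = (-2 + 12·x) + (-1 - 12·x)·Dx + (1 + 3·x)·Dx^2  (order 2).
h: a_k = 0, -3, -3/2, -6, 29/4, -221/10, 55, …
ICs: h(0) = 0, h′(0) = -3.

f: a_k = 0, 3, -9/2, 9, -81/4, 243/5, -243/2, …
g: a_k = -1, -2, -2, -4/3, -2/3, -4/15, -4/45, …
h₀=f·g: eliminate ⇒ L₀, order ≤ 2·1.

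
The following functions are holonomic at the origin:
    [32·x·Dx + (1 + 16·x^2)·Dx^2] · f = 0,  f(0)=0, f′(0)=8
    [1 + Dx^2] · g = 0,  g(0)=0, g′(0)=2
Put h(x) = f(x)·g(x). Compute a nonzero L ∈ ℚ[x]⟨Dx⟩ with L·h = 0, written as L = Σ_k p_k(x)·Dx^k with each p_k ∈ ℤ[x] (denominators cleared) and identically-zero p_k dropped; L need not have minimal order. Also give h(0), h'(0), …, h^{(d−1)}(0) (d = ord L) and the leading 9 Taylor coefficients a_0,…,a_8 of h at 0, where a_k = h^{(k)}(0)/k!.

L = (1105 + 51776·x^2 + 22016·x^4 + 16384·x^6 + 65536·x^8) + (2112·x + 35840·x^3 + 49152·x^5 + 262144·x^7)·Dx + (1122 + 52352·x^2 + 27648·x^4 + 32768·x^6 + 131072·x^8)·Dx^2 + (2112·x + 35840·x^3 + 49152·x^5 + 262144·x^7)·Dx^3 + (17 + 576·x^2 + 5632·x^4 + 16384·x^6 + 65536·x^8)·Dx^4  (order 4).
h: a_k = 0, 0, 16, 0, -88, 0, 7502/9, 0, -142493/15, …
ICs: h(0) = 0, h′(0) = 0, h′′(0) = 32, h′′′(0) = 0.

f: a_k = 0, 8, 0, -128/3, 0, 2048/5, 0, -32768/7, 0, …
g: a_k = 0, 2, 0, -1/3, 0, 1/60, 0, -1/2520, 0, …
Sym-product of L_f,L_g gives L₀ (≤ ord 4).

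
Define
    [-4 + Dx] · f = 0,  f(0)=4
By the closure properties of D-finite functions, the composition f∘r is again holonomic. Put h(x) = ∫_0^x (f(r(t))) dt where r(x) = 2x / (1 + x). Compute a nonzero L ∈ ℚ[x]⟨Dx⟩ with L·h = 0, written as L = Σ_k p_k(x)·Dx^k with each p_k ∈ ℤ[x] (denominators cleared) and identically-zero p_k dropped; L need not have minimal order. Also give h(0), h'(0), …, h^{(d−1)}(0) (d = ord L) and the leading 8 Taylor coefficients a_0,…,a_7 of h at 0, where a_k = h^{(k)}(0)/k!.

L = -8·Dx + (1 + 2·x + x^2)·Dx^2  (order 2).
h: a_k = 0, 4, 16, 32, 88/3, 32/15, -176/15, 736/315, …
ICs: h(0) = 0, h′(0) = 4.

f: a_k = 4, 16, 32, 128/3, 128/3, 512/15, 1024/45, 4096/315, …
Substitute x→r, Dx→(1/r')Dx; clear ⇒ L₀.
h=∫h₀ ⇒ L = L₀·Dx.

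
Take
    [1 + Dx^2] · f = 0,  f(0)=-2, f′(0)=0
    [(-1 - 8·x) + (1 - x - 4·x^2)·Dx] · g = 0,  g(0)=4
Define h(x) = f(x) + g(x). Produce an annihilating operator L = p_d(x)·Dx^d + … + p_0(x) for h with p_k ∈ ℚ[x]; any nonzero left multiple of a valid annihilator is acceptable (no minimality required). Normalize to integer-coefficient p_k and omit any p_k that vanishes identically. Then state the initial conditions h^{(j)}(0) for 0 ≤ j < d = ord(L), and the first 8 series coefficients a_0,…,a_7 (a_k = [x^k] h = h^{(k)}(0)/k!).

f: a_k = -2, 0, 1, 0, -1/12, 0, 1/360, 0, …
g: a_k = 4, 4, 20, 36, 116, 260, 724, 1764, …
h₀=f+g: left-lcm gives L₀, ord ≤ 3.
L = (-55 - 486·x - 553·x^2 - 1488·x^3 - 80·x^4 - 128·x^5) + (11 + 11·x + 23·x^2 - 169·x^3 - 348·x^4 - 48·x^5 - 64·x^6)·Dx + (-55 - 486·x - 553·x^2 - 1488·x^3 - 80·x^4 - 128·x^5)·Dx^2 + (11 + 11·x + 23·x^2 - 169·x^3 - 348·x^4 - 48·x^5 - 64·x^6)·Dx^3  (order 3).
h: a_k = 2, 4, 21, 36, 1391/12, 260, 260641/360, 1764, …
ICs: h(0) = 2, h′(0) = 4, h′′(0) = 42.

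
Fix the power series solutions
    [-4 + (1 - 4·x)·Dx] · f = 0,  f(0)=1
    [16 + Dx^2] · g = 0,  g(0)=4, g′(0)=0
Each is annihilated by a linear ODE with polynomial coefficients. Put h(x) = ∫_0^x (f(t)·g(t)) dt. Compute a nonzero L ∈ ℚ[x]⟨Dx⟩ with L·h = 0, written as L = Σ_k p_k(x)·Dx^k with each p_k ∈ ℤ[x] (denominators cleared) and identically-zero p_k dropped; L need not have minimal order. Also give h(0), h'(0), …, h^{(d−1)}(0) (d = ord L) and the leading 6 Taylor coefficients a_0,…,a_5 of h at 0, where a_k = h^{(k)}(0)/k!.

f: a_k = 1, 4, 16, 64, 256, 1024, …
g: a_k = 4, 0, -32, 0, 128/3, 0, …
L₀ := L_f ⊗_s L_g (sym. prod.), ord ≤ 2.
h=∫h₀ ⇒ L = L₀·Dx.
L = (-16 + 64·x)·Dx + 8·Dx^2 + (-1 + 4·x)·Dx^3  (order 3).
h: a_k = 0, 4, 8, 32/3, 32, 1664/15, …
ICs: h(0) = 0, h′(0) = 4, h′′(0) = 16.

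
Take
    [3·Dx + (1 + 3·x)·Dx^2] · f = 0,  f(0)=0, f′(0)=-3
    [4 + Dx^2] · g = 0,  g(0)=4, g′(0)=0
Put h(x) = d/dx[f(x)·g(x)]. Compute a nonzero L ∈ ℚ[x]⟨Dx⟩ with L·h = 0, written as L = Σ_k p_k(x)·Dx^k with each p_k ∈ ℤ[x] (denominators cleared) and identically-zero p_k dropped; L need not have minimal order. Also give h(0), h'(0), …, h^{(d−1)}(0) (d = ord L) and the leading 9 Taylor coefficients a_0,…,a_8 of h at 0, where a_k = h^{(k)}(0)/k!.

f: a_k = 0, -3, 9/2, -9, 81/4, -243/5, 243/2, -2187/7, 6561/8, …
g: a_k = 4, 0, -8, 0, 8/3, 0, -16/45, 0, 8/315, …
f·g: L₀ = L_f ⊗_s L_g, ord ≤ 2·2.
Differentiate: ansatz ord ≤ ord L₀ ⇒ L.
L = (-21880 - 49536·x - 195264·x^2 - 252288·x^3 + 225504·x^4 + 746496·x^5 + 373248·x^6) + (-9384 - 44856·x - 47520·x^2 + 90720·x^3 + 311040·x^4 + 186624·x^5)·Dx + (-6026 - 16344·x - 53892·x^2 - 32832·x^3 + 182736·x^4 + 373248·x^5 + 186624·x^6)·Dx^2 + (-2346 - 11214·x - 11880·x^2 + 22680·x^3 + 77760·x^4 + 46656·x^5)·Dx^3 + (-139 - 990·x - 1269·x^2 + 7560·x^3 + 31590·x^4 + 46656·x^5 + 23328·x^6)·Dx^4  (order 4).
h: a_k = -12, 36, -36, 180, -652, 2016, -92804/15, 94436/5, -401628/7, …
ICs: h(0) = -12, h′(0) = 36, h′′(0) = -72, h′′′(0) = 1080.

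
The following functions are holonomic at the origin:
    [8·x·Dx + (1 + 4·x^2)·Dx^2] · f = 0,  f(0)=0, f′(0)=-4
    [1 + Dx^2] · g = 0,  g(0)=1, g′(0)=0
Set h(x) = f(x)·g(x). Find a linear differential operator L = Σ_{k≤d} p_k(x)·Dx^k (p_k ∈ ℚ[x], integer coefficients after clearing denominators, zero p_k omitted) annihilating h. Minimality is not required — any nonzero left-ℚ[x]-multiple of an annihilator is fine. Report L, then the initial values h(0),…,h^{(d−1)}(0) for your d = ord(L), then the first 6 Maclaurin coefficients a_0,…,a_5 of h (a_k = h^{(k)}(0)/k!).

L = (85 + 944·x^2 + 416·x^4 + 256·x^6 + 256·x^8) + (144·x + 704·x^3 + 768·x^5 + 1024·x^7)·Dx + (90 + 992·x^2 + 576·x^4 + 512·x^6 + 512·x^8)·Dx^2 + (144·x + 704·x^3 + 768·x^5 + 1024·x^7)·Dx^3 + (5 + 48·x^2 + 160·x^4 + 256·x^6 + 256·x^8)·Dx^4  (order 4).
h: a_k = 0, -4, 0, 22/3, 0, -469/30, …
ICs: h(0) = 0, h′(0) = -4, h′′(0) = 0, h′′′(0) = 44.

f: a_k = 0, -4, 0, 16/3, 0, -64/5, …
g: a_k = 1, 0, -1/2, 0, 1/24, 0, …
f·g: L₀ = L_f ⊗_s L_g, ord ≤ 2·2.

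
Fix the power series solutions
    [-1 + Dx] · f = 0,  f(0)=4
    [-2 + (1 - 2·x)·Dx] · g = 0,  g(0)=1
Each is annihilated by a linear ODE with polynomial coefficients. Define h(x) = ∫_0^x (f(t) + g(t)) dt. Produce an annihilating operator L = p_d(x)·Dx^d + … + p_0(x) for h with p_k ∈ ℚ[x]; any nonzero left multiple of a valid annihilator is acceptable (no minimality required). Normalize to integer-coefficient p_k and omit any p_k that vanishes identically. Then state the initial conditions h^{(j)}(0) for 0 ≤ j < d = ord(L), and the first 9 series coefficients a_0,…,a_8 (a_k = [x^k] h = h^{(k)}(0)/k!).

L = (6 + 4·x)·Dx + (-7 - 4·x + 4·x^2)·Dx^2 + (1 - 4·x^2)·Dx^3  (order 3).
h: a_k = 0, 5, 3, 2, 13/6, 97/30, 961/180, 11521/1260, 161281/10080, …
ICs: h(0) = 0, h′(0) = 5, h′′(0) = 6.

f: a_k = 4, 4, 2, 2/3, 1/6, 1/30, 1/180, 1/1260, 1/10080, …
g: a_k = 1, 2, 4, 8, 16, 32, 64, 128, 256, …
h₀=f+g: left-lcm gives L₀, ord ≤ 2.
Integrate: L := L₀·Dx.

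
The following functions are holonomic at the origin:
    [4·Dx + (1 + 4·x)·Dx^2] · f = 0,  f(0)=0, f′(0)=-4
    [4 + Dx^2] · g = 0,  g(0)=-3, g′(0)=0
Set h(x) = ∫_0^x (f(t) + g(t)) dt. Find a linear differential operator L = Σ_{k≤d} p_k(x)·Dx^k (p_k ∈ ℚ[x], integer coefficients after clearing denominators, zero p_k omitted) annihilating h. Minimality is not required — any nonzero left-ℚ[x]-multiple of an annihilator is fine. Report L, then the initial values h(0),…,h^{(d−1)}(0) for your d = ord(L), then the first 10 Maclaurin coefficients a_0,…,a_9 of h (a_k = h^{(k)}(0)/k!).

f: a_k = 0, -4, 8, -64/3, 64, -1024/5, 2048/3, -16384/7, 8192, -262144/9, …
g: a_k = -3, 0, 6, 0, -2, 0, 4/15, 0, -2/105, 0, …
Sum ⇒ L₀ = lclm(L_f,L_g) in ℚ(x)⟨Dx⟩.
h=∫h₀ ⇒ L = L₀·Dx.
L = (400 + 128·x + 256·x^2)·Dx^2 + (36 + 176·x + 192·x^2 + 256·x^3)·Dx^3 + (100 + 32·x + 64·x^2)·Dx^4 + (9 + 44·x + 48·x^2 + 64·x^3)·Dx^5  (order 5).
h: a_k = 0, -3, -2, 14/3, -16/3, 62/5, -512/15, 10244/105, -2048/7, 860158/945, …
ICs: h(0) = 0, h′(0) = -3, h′′(0) = -4, h′′′(0) = 28, h′′′′(0) = -128.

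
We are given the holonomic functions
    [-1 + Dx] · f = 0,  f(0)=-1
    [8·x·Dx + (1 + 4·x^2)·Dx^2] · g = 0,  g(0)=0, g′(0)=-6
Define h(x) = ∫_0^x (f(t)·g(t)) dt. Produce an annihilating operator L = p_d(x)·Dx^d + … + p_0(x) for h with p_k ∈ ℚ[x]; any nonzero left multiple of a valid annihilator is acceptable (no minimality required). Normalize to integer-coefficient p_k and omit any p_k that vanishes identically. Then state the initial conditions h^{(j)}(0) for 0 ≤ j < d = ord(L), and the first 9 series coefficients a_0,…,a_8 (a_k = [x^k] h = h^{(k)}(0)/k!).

f: a_k = -1, -1, -1/2, -1/6, -1/24, -1/120, -1/720, -1/5040, -1/40320, …
g: a_k = 0, -6, 0, 8, 0, -96/5, 0, 384/7, 0, …
Sym-product of L_f,L_g gives L₀ (≤ ord 2).
∫: right-multiply L₀ by Dx.
L = (1 - 8·x + 4·x^2)·Dx + (-2 + 8·x - 8·x^2)·Dx^2 + (1 + 4·x^2)·Dx^3  (order 3).
h: a_k = 0, 0, 3, 2, -5/4, -7/5, 103/40, 215/84, -12763/2240, …
ICs: h(0) = 0, h′(0) = 0, h′′(0) = 6.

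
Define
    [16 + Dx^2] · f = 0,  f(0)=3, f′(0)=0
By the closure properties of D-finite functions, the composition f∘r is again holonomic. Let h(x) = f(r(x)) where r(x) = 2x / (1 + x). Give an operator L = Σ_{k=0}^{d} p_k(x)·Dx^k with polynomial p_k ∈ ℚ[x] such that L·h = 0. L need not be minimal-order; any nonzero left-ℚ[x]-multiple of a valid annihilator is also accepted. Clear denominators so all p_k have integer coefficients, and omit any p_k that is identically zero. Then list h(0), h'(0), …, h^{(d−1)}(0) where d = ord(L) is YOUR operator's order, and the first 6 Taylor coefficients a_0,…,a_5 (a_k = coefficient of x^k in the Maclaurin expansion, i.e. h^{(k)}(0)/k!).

L = 64 + (2 + 6·x + 6·x^2 + 2·x^3)·Dx + (1 + 4·x + 6·x^2 + 4·x^3 + x^4)·Dx^2  (order 2).
h: a_k = 3, 0, -96, 192, 224, -1664, …
ICs: h(0) = 3, h′(0) = 0.

f: a_k = 3, 0, -24, 0, 32, 0, …
L₀ from L_f via x↦r, Dx↦r'^{-1}Dx.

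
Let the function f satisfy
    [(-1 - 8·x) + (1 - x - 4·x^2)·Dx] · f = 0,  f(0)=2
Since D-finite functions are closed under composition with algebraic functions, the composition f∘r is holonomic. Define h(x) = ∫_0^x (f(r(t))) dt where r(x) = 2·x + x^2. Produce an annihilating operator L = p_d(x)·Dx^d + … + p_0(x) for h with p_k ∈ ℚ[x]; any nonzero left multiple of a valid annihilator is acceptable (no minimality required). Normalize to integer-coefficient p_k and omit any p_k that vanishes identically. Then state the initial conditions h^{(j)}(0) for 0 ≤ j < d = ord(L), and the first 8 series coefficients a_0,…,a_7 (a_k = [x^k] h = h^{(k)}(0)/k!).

f: a_k = 2, 2, 10, 18, 58, 130, 362, 882, …
Change of var in L_f (x↦r) gives L₀.
∫: right-multiply L₀ by Dx.
L = (2 + 34·x + 48·x^2 + 16·x^3)·Dx + (-1 + 2·x + 17·x^2 + 16·x^3 + 4·x^4)·Dx^2  (order 2).
h: a_k = 0, 2, 2, 14, 46, 1154/5, 3062/3, 34978/7, …
ICs: h(0) = 0, h′(0) = 2.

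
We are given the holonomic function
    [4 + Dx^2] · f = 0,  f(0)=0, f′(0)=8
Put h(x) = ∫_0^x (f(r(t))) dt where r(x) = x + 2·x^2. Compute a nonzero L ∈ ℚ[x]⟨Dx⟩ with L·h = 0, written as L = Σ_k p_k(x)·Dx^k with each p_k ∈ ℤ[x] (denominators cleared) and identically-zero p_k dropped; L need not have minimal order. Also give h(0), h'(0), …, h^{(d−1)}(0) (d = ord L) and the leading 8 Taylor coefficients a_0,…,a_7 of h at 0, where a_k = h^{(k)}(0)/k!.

f: a_k = 0, 8, 0, -16/3, 0, 16/15, 0, -32/315, …
L₀ from L_f via x↦r, Dx↦r'^{-1}Dx.
h=∫h₀ ⇒ L = L₀·Dx.
L = (4 + 48·x + 192·x^2 + 256·x^3)·Dx - 4·Dx^2 + (1 + 4·x)·Dx^3  (order 3).
h: a_k = 0, 0, 4, 16/3, -4/3, -32/5, -472/45, -32/7, …
ICs: h(0) = 0, h′(0) = 0, h′′(0) = 8.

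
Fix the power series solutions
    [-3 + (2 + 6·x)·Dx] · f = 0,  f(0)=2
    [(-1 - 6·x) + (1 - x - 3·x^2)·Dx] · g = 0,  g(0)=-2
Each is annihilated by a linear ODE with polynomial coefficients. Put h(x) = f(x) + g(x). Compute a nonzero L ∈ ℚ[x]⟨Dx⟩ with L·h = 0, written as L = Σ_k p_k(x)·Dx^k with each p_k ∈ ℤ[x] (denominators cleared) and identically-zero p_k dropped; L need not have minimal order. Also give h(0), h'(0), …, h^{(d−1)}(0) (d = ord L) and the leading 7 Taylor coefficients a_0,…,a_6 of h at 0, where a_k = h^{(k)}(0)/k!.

f: a_k = 2, 3, -9/4, 27/8, -405/64, 1701/128, -15309/512, …
g: a_k = -2, -2, -8, -14, -38, -80, -194, …
Weyl lclm of L_f,L_g ⇒ L₀ (ord ≤ 2).
L = (57 + 297·x + 567·x^2 + 810·x^3) + (-41 - 246·x - 891·x^2 - 1998·x^3 - 2025·x^4)·Dx + (-2 + 38·x + 186·x^2 - 54·x^3 - 918·x^4 - 810·x^5)·Dx^2  (order 2).
h: a_k = 0, 1, -41/4, -85/8, -2837/64, -8539/128, -114637/512, …
ICs: h(0) = 0, h′(0) = 1.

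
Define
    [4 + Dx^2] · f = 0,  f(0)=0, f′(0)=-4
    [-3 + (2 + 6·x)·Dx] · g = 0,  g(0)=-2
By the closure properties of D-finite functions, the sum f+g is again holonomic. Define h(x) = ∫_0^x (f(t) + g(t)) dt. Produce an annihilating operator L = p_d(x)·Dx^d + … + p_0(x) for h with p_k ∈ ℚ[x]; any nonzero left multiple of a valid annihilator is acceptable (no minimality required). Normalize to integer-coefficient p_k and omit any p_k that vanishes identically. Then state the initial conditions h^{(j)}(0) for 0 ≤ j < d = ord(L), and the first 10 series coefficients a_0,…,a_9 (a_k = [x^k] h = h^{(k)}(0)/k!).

L = (-516 - 1152·x - 1728·x^2)·Dx + (56 + 936·x + 3456·x^2 + 3456·x^3)·Dx^2 + (-129 - 288·x - 432·x^2)·Dx^3 + (14 + 234·x + 864·x^2 + 864·x^3)·Dx^4  (order 4).
h: a_k = 0, -2, -7/2, 3/4, -17/96, 81/64, -26539/11520, 2187/512, -22717481/2580480, 312741/16384, …
ICs: h(0) = 0, h′(0) = -2, h′′(0) = -7, h′′′(0) = 9/2.

f: a_k = 0, -4, 0, 8/3, 0, -8/15, 0, 16/315, 0, -8/2835, …
g: a_k = -2, -3, 9/4, -27/8, 405/64, -1701/128, 15309/512, -72171/1024, 2814669/16384, -14073345/32768, …
f+g: L₀ = lclm(L_f,L_g), ord ≤ 2+1.
h=∫₀ˣh₀: take L = L₀·Dx.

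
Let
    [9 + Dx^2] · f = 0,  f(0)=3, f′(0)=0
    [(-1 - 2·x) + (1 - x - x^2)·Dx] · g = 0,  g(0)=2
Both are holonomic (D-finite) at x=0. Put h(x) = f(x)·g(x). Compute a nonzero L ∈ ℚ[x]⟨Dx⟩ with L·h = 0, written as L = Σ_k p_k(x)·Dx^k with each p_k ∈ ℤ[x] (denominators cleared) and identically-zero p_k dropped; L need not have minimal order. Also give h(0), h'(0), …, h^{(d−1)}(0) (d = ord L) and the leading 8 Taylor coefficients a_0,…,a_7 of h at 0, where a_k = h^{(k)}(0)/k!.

L = (-7 + 9·x + 9·x^2) + (2 + 4·x)·Dx + (-1 + x + x^2)·Dx^2  (order 2).
h: a_k = 6, 6, -15, -9, -15/4, -51/4, -903/40, -1413/40, …
ICs: h(0) = 6, h′(0) = 6.

f: a_k = 3, 0, -27/2, 0, 81/8, 0, -243/80, 0, …
g: a_k = 2, 2, 4, 6, 10, 16, 26, 42, …
h₀=f·g: eliminate ⇒ L₀, order ≤ 2·1.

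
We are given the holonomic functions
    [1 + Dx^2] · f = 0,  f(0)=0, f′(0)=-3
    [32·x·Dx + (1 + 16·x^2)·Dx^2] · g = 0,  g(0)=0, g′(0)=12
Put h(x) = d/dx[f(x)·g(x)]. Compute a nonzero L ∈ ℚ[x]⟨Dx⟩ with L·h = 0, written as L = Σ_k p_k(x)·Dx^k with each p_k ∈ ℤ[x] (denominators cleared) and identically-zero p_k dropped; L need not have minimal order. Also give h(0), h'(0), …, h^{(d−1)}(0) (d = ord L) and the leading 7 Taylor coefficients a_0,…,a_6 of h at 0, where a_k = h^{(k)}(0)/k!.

L = (209105 + 6893664·x^2 + 261353216·x^4 + 52248576·x^6 - 2162688·x^8 - 60817408·x^10 + 16777216·x^12) + (108608·x + 9933824·x^3 + 133857280·x^5 + 44564480·x^7 + 20971520·x^9 + 67108864·x^11)·Dx + (210210 + 6980800·x^2 + 263314944·x^4 + 66224128·x^6 + 4063232·x^8 - 54525952·x^10 + 33554432·x^12)·Dx^2 + (108608·x + 9933824·x^3 + 133857280·x^5 + 44564480·x^7 + 20971520·x^9 + 67108864·x^11)·Dx^3 + (1105 + 87136·x^2 + 1961728·x^4 + 13975552·x^6 + 6225920·x^8 + 6291456·x^10 + 16777216·x^12)·Dx^4  (order 4).
h: a_k = 0, -72, 0, 792, 0, -11253, 0, …
ICs: h(0) = 0, h′(0) = -72, h′′(0) = 0, h′′′(0) = 4752.

f: a_k = 0, -3, 0, 1/2, 0, -1/40, 0, …
g: a_k = 0, 12, 0, -64, 0, 3072/5, 0, …
h₀=f·g: eliminate ⇒ L₀, order ≤ 2·2.
Differentiate: ansatz ord ≤ ord L₀ ⇒ L.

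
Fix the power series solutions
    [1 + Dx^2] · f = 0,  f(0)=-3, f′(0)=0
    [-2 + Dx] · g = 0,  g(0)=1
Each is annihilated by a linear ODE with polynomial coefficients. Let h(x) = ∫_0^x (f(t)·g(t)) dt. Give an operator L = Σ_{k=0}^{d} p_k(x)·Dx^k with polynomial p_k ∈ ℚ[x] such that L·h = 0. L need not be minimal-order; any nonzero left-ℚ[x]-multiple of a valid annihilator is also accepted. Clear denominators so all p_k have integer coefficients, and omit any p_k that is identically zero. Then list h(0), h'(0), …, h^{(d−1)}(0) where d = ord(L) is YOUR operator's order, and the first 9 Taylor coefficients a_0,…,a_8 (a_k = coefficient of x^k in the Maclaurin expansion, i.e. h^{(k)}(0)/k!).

L = 5·Dx - 4·Dx^2 + Dx^3  (order 3).
h: a_k = 0, -3, -3, -3/2, -1/4, 7/40, 19/120, 39/560, 139/6720, …
ICs: h(0) = 0, h′(0) = -3, h′′(0) = -6.

f: a_k = -3, 0, 3/2, 0, -1/8, 0, 1/240, 0, -1/13440, …
g: a_k = 1, 2, 2, 4/3, 2/3, 4/15, 4/45, 8/315, 2/315, …
Product ⇒ symmetric product L₀, ord ≤ 2.
h=∫₀ˣh₀: take L = L₀·Dx.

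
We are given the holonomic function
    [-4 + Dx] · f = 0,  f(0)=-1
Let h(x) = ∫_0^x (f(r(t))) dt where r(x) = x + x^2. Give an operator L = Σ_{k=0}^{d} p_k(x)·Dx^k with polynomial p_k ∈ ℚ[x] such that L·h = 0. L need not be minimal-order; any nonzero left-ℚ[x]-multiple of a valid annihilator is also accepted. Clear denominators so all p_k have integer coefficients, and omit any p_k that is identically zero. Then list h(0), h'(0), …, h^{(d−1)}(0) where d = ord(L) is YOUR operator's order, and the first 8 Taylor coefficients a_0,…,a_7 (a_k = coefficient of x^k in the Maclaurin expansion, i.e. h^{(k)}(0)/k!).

f: a_k = -1, -4, -8, -32/3, -32/3, -128/15, -256/45, -1024/315, …
L₀ from L_f via x↦r, Dx↦r'^{-1}Dx.
Integrate: L := L₀·Dx.
L = (-4 - 8·x)·Dx + Dx^2  (order 2).
h: a_k = 0, -1, -2, -4, -20/3, -152/15, -208/15, -5536/315, …
ICs: h(0) = 0, h′(0) = -1.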